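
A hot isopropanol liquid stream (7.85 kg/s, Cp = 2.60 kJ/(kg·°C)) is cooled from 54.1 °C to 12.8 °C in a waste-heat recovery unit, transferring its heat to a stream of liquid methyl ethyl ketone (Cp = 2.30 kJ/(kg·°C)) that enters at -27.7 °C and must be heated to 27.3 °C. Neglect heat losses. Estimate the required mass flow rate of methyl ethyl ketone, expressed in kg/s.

ṁ_c = 6.66 kg/s

Heat released by hot stream: Q = 7.85 × 2.60 × (54.1 − 12.8) = 842.93 kJ/s
Energy balance on cold side (adiabatic exchanger): Q = ṁ_c·Cp_c·(T_c,out − T_c,in)
ṁ_c = 842.93 / [2.30 × (27.3 − -27.7)] = 6.6635 kg/s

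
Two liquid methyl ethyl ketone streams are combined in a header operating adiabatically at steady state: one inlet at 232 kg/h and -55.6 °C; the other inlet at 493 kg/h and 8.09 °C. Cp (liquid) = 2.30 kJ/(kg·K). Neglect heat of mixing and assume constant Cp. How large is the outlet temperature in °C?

T_out = -12.3 °C

No heat crosses the boundary, so H_out = H_in.
T_out = Σ ṁᵢCp,ᵢTᵢ / Σ ṁᵢCp,ᵢ
      = -20495 / 1667.5 = -12.291 °C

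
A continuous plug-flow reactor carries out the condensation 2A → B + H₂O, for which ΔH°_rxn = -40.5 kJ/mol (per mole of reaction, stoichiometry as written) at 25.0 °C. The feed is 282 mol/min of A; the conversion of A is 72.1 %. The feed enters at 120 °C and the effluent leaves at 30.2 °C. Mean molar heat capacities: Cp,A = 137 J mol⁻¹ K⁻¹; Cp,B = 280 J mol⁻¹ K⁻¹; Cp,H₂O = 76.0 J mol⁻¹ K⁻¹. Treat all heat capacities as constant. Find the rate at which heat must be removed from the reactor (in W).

Q_out = 126000 W

Extent of reaction ξ = 0.721 × 282 / 2 = 101.66 mol/min
Reaction term: ξ·ΔH°_rxn = 101.66 × -40.5 = -4117.3 kJ/min
Sensible, feed 120→25 °C: -3670.2 kJ/min
Outlet flows (mol/min): A 78.678, B 101.66, H₂O 101.66
Sensible, products 25→30.2 °C: 244.25 kJ/min
Q = ΔH = -7543.3 kJ/min = -125.72 kW
Heat removed = 125720 W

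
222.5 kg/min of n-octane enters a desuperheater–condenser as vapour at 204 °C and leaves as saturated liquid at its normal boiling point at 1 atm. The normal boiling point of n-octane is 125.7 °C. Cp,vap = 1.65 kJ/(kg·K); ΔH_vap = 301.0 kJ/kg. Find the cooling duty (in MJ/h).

Q_c = 5740 MJ/h

vapour 204→125.7 °C: -129.19 kJ/kg
condensation at 125.7 °C: -301 kJ/kg
Δh = -129.19 + -301 = -430.19 kJ/kg
Q = ṁ·Δh = 222.5 kg/min × -430.19 kJ/kg = -95718 kJ/min
|Q| = 1595.3 kW = 5743.1 MJ/h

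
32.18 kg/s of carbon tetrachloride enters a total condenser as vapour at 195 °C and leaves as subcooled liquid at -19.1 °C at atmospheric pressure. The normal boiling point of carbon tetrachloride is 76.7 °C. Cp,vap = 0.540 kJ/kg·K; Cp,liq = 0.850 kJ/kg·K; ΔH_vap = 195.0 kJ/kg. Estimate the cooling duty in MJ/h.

vapour 195→76.7 °C: -63.882 kJ/kg
condensation at 76.7 °C: -195 kJ/kg
liquid 76.7→-19.1 °C: -81.43 kJ/kg
Δh = -63.882 + -195 + -81.43 = -340.31 kJ/kg
Q = ṁ·Δh = 32.18 kg/s × -340.31 kJ/kg = -10951 kJ/s
|Q| = 10951 kW = 39424 MJ/h

Q_c = 39400 MJ/h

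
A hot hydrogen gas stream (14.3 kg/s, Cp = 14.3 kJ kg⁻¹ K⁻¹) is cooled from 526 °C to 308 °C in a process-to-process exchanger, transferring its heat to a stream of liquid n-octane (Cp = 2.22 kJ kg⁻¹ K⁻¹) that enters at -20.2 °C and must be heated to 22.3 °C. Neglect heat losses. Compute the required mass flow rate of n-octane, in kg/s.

ṁ_c = 472 kg/s

Heat released by hot stream: Q = 14.3 × 14.3 × (526 − 308) = 44579 kJ/s
Energy balance on cold side (adiabatic exchanger): Q = ṁ_c·Cp_c·(T_c,out − T_c,in)
ṁ_c = 44579 / [2.22 × (22.3 − -20.2)] = 472.48 kg/s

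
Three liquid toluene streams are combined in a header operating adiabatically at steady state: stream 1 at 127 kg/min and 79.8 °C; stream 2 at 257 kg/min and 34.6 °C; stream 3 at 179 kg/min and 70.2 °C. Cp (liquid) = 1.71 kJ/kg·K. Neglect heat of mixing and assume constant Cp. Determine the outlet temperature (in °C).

Adiabatic, steady state ⇒ Σ ṁᵢCp,ᵢ(T_out − Tᵢ) = 0
T_out = Σ ṁᵢCp,ᵢTᵢ / Σ ṁᵢCp,ᵢ
      = 54023 / 962.73 = 56.115 °C

T_out = 56.1 °C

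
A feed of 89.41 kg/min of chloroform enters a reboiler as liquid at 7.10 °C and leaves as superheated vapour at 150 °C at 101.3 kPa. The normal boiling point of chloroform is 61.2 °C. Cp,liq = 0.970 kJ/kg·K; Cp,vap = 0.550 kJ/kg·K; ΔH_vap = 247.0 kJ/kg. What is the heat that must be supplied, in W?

Q = 519000 W

liquid 7.10→61.2 °C: 52.477 kJ/kg
vaporisation at 61.2 °C: 247 kJ/kg
vapour 61.2→150 °C: 48.84 kJ/kg
Δh = 52.477 + 247 + 48.84 = 348.32 kJ/kg
Q = ṁ·Δh = 89.41 kg/min × 348.32 kJ/kg = 31143 kJ/min
|Q| = 519.05 kW = 519050 W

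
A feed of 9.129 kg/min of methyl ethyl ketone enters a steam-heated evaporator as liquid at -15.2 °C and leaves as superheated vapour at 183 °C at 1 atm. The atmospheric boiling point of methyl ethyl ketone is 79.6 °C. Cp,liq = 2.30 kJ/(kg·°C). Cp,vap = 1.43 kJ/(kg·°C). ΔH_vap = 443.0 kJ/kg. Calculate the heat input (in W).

liquid -15.2→79.6 °C: 218.04 kJ/kg
vaporisation at 79.6 °C: 443 kJ/kg
vapour 79.6→183 °C: 147.86 kJ/kg
Δh = 218.04 + 443 + 147.86 = 808.9 kJ/kg
Q = ṁ·Δh = 9.129 kg/min × 808.9 kJ/kg = 7384.5 kJ/min
|Q| = 123.07 kW = 123070 W

Q = 123000 W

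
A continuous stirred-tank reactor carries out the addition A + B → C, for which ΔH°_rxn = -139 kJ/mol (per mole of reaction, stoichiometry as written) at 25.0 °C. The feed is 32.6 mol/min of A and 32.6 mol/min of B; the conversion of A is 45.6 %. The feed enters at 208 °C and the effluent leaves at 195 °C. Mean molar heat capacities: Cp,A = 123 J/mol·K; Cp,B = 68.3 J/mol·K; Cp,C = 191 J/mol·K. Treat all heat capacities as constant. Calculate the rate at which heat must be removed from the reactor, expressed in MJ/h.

Q_out = 129 MJ/h

Extent of reaction ξ = 0.456 × 32.6 = 14.866 mol/min
Reaction term: ξ·ΔH°_rxn = 14.866 × -139 = -2066.3 kJ/min
Sensible, feed 208→25 °C: -1141.3 kJ/min
Outlet flows (mol/min): A 17.734, B 17.734, C 14.866
Sensible, products 25→195 °C: 1059.4 kJ/min
Q = ΔH = -2148.1 kJ/min = -35.802 kW
Heat removed = 128.89 MJ/h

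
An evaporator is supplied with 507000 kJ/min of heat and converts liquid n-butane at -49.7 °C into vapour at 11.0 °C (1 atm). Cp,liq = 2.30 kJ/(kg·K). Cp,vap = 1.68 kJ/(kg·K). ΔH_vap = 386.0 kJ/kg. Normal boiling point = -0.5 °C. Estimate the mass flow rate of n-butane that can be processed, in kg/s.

Δh = 2.30×(-0.5−-49.7) + 386.0 + 1.68×(11.0−-0.5) = 518.48 kJ/kg
Q = 507000 kJ/min = 8450 kJ/s = 8450 kJ/s
ṁ = Q/Δh = 8450 / 518.48 = 16.298 kg/s

ṁ = 16.3 kg/s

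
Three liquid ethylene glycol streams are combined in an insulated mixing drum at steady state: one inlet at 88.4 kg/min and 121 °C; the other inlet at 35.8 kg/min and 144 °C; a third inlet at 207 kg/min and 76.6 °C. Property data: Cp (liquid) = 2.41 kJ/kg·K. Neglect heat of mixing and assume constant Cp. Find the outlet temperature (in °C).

T_out = 95.7 °C

Adiabatic, steady state ⇒ Σ ṁᵢCp,ᵢ(T_out − Tᵢ) = 0
T_out = Σ ṁᵢCp,ᵢTᵢ / Σ ṁᵢCp,ᵢ
      = 76416 / 798.19 = 95.736 °C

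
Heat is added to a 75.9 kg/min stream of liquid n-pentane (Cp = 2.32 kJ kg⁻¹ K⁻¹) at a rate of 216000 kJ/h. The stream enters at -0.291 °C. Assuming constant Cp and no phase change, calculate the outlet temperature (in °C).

Q = 216000 kJ/h = 3600 kJ/min
ΔT = Q/(ṁ·Cp) = 3600/(75.9×2.32) = 20.444 K
T_out = -0.291 + 20.444 = 20.153 °C

T_out = 20.2 °C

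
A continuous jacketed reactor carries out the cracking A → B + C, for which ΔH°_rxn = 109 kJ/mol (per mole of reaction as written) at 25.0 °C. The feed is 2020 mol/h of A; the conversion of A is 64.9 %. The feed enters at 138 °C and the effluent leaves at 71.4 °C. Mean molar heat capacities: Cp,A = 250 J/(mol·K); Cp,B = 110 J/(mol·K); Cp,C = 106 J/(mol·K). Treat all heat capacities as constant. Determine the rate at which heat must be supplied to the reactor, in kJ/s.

Q_in = 29.8 kJ/s

Extent of reaction ξ = 0.649 × 2020 = 1311 mol/h
Reaction term: ξ·ΔH°_rxn = 1311 × 109 = 142900 kJ/h
Sensible, feed 138→25 °C: -57065 kJ/h
Outlet flows (mol/h): A 709.02, B 1311, C 1311
Sensible, products 25→71.4 °C: 21364 kJ/h
Q = ΔH = 107200 kJ/h = 29.777 kW
Heat supplied = 29.777 kJ/s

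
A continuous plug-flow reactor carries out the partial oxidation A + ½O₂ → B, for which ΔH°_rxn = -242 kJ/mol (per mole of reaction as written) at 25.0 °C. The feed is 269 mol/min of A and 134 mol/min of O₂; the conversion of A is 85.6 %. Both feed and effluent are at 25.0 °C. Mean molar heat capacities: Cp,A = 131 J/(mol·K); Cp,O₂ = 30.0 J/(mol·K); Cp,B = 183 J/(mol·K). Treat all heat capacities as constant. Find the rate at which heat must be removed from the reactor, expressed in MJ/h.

Extent of reaction ξ = 0.856 × 269 = 230.26 mol/min
Reaction term: ξ·ΔH°_rxn = 230.26 × -242 = -55724 kJ/min
Q = ΔH = -55724 kJ/min = -928.73 kW
Heat removed = 3343.4 MJ/h

Q_out = 3340 MJ/h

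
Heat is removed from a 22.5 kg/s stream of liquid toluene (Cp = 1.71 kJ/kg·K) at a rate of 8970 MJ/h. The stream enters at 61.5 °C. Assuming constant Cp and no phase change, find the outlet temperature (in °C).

T_out = -3.26 °C

Q = 8970 MJ/h = 2491.7 kJ/s
ΔT = Q/(ṁ·Cp) = 2491.7/(22.5×1.71) = 64.761 K
T_out = 61.5 − 64.761 = -3.2607 °C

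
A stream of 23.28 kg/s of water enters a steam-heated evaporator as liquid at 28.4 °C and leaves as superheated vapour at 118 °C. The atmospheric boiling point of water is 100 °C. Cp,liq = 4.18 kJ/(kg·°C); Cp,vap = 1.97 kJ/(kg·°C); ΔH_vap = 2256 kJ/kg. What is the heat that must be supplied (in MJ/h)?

Q = 217000 MJ/h

liquid 28.4→100 °C: 299.29 kJ/kg
vaporisation at 100 °C: 2256 kJ/kg
vapour 100→118 °C: 35.46 kJ/kg
Δh = 299.29 + 2256 + 35.46 = 2590.7 kJ/kg
Q = ṁ·Δh = 23.28 kg/s × 2590.7 kJ/kg = 60313 kJ/s
|Q| = 60313 kW = 217130 MJ/h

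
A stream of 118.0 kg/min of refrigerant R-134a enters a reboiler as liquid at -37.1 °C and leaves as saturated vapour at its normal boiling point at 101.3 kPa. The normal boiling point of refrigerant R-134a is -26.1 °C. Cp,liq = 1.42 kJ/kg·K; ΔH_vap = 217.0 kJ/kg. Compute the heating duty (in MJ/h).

Q = 1650 MJ/h

liquid -37.1→-26.1 °C: 15.62 kJ/kg
vaporisation at -26.1 °C: 217 kJ/kg
Δh = 15.62 + 217 = 232.62 kJ/kg
Q = ṁ·Δh = 118.0 kg/min × 232.62 kJ/kg = 27449 kJ/min
|Q| = 457.49 kW = 1646.9 MJ/h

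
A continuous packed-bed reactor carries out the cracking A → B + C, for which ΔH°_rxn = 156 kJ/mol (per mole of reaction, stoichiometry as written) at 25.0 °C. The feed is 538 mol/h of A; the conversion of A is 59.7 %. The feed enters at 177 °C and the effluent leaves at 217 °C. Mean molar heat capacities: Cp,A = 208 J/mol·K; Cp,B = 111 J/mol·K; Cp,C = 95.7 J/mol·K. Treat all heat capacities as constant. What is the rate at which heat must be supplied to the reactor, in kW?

Extent of reaction ξ = 0.597 × 538 = 321.19 mol/h
Reaction term: ξ·ΔH°_rxn = 321.19 × 156 = 50105 kJ/h
Sensible, feed 177→25 °C: -17009 kJ/h
Outlet flows (mol/h): A 216.81, B 321.19, C 321.19
Sensible, products 25→217 °C: 21405 kJ/h
Q = ΔH = 54501 kJ/h = 15.139 kW
Heat supplied = 15.139 kW

Q_in = 15.1 kW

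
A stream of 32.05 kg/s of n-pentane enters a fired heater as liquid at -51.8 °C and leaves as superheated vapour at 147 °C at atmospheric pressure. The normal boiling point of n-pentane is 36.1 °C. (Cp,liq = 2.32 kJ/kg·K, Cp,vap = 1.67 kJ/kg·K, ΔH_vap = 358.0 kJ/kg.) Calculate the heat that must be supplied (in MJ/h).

Q = 86200 MJ/h

liquid -51.8→36.1 °C: 203.93 kJ/kg
vaporisation at 36.1 °C: 358 kJ/kg
vapour 36.1→147 °C: 185.2 kJ/kg
Δh = 203.93 + 358 + 185.2 = 747.13 kJ/kg
Q = ṁ·Δh = 32.05 kg/s × 747.13 kJ/kg = 23946 kJ/s
|Q| = 23946 kW = 86204 MJ/h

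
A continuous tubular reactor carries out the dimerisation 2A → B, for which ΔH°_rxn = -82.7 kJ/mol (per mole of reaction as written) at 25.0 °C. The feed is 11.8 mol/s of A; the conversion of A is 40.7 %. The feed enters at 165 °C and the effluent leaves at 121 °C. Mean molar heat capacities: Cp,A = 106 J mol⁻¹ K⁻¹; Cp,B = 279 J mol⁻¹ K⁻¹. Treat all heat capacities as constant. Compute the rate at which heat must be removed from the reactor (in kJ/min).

Extent of reaction ξ = 0.407 × 11.8 / 2 = 2.4013 mol/s
Reaction term: ξ·ΔH°_rxn = 2.4013 × -82.7 = -198.59 kJ/s
Sensible, feed 165→25 °C: -175.11 kJ/s
Outlet flows (mol/s): A 6.9974, B 2.4013
Sensible, products 25→121 °C: 135.52 kJ/s
Q = ΔH = -238.18 kJ/s = -238.18 kW
Heat removed = 14291 kJ/min

Q_out = 14300 kJ/min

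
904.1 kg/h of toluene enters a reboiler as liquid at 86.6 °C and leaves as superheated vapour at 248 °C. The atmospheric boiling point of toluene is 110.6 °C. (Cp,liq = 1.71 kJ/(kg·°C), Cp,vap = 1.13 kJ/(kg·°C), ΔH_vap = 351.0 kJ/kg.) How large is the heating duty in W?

Q = 137000 W

liquid 86.6→110.6 °C: 41.04 kJ/kg
vaporisation at 110.6 °C: 351 kJ/kg
vapour 110.6→248 °C: 155.26 kJ/kg
Δh = 41.04 + 351 + 155.26 = 547.3 kJ/kg
Q = ṁ·Δh = 904.1 kg/h × 547.3 kJ/kg = 494820 kJ/h
|Q| = 137.45 kW = 137450 W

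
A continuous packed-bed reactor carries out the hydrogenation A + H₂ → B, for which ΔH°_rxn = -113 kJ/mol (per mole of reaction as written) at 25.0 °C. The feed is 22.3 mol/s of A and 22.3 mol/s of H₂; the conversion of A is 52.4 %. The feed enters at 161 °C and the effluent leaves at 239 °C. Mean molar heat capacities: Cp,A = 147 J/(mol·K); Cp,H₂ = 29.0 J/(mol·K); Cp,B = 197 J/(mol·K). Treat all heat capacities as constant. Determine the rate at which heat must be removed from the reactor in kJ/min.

Extent of reaction ξ = 0.524 × 22.3 = 11.685 mol/s
Reaction term: ξ·ΔH°_rxn = 11.685 × -113 = -1320.4 kJ/s
Sensible, feed 161→25 °C: -533.77 kJ/s
Outlet flows (mol/s): A 10.615, H₂ 10.615, B 11.685
Sensible, products 25→239 °C: 892.42 kJ/s
Q = ΔH = -961.78 kJ/s = -961.78 kW
Heat removed = 57707 kJ/min

Q_out = 57700 kJ/min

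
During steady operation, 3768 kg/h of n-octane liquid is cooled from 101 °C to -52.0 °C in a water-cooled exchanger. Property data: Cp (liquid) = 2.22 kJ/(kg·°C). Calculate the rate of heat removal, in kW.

Q_c = 356 kW

Q = ṁ·Cp·ΔT = 3768 × 2.22 × (-52.0 − 101) = -1.2798e+06 kJ/h
Converting: 1.2798e+06 / 3600 s = 355.51 kW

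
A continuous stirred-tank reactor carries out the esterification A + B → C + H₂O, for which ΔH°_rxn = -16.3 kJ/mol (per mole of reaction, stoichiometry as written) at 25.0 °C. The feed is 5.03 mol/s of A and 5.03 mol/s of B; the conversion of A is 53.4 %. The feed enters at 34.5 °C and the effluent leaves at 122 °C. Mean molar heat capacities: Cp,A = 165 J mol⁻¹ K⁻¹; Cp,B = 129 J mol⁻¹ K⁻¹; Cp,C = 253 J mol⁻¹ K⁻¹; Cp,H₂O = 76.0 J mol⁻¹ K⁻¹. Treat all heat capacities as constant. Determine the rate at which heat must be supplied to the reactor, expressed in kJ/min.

Extent of reaction ξ = 0.534 × 5.03 = 2.686 mol/s
Reaction term: ξ·ΔH°_rxn = 2.686 × -16.3 = -43.782 kJ/s
Sensible, feed 34.5→25 °C: -14.049 kJ/s
Outlet flows (mol/s): A 2.344, B 2.344, C 2.686, H₂O 2.686
Sensible, products 25→122 °C: 152.56 kJ/s
Q = ΔH = 94.734 kJ/s = 94.734 kW
Heat supplied = 5684 kJ/min

Q_in = 5680 kJ/min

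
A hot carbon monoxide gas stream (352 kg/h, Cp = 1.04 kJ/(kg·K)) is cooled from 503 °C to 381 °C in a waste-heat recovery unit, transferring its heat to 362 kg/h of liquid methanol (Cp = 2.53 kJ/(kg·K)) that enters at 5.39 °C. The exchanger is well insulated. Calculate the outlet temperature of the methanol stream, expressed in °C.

Heat released by hot stream: Q = 352 × 1.04 × (503 − 381) = 44662 kJ/h
Energy balance on cold side (adiabatic exchanger): Q = ṁ_c·Cp_c·(T_c,out − T_c,in)
T_c,out = 5.39 + 44662/(362 × 2.53) = 54.155 °C

T_c,out = 54.2 °C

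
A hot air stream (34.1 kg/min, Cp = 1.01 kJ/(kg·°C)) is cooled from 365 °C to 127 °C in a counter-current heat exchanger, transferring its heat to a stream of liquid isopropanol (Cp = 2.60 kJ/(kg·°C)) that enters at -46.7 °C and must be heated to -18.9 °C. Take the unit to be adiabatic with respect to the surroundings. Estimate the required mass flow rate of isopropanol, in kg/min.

ṁ_c = 113 kg/min

Heat released by hot stream: Q = 34.1 × 1.01 × (365 − 127) = 8197 kJ/min
Energy balance on cold side (adiabatic exchanger): Q = ṁ_c·Cp_c·(T_c,out − T_c,in)
ṁ_c = 8197 / [2.60 × (-18.9 − -46.7)] = 113.41 kg/min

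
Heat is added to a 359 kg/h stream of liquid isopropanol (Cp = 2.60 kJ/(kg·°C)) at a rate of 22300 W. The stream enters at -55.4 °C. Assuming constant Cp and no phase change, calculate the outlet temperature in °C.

T_out = 30.6 °C

Q = 22300 W = 80280 kJ/h
ΔT = Q/(ṁ·Cp) = 80280/(359×2.60) = 86.008 K
T_out = -55.4 + 86.008 = 30.608 °C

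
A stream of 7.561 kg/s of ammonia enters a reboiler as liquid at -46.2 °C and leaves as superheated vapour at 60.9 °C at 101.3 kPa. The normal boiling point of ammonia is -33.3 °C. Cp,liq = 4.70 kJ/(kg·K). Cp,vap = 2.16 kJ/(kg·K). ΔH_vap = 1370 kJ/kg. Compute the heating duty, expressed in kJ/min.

liquid -46.2→-33.3 °C: 60.63 kJ/kg
vaporisation at -33.3 °C: 1370 kJ/kg
vapour -33.3→60.9 °C: 203.47 kJ/kg
Δh = 60.63 + 1370 + 203.47 = 1634.1 kJ/kg
Q = ṁ·Δh = 7.561 kg/s × 1634.1 kJ/kg = 12355 kJ/s
|Q| = 12355 kW = 741330 kJ/min

Q = 741000 kJ/min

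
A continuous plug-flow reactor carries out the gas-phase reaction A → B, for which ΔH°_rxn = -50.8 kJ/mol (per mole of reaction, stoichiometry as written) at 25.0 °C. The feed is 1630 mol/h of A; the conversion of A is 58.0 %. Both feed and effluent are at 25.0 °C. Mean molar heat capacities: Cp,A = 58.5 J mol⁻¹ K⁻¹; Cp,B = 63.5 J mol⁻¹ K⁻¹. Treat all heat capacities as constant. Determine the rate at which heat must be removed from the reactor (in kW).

Q_out = 13.3 kW

Extent of reaction ξ = 0.580 × 1630 = 945.4 mol/h
Reaction term: ξ·ΔH°_rxn = 945.4 × -50.8 = -48026 kJ/h
Q = ΔH = -48026 kJ/h = -13.341 kW
Heat removed = 13.341 kW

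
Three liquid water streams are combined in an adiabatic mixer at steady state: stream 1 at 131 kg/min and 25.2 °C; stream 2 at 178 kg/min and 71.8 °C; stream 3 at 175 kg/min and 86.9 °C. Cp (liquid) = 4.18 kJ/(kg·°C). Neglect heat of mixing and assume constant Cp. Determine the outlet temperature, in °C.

Energy balance with Q = 0: Σ ṁᵢCp,ᵢ(T_out − Tᵢ) = 0
Σ ṁᵢCp,ᵢTᵢ = 131×4.18×25.2 + 178×4.18×71.8 + 175×4.18×86.9 = 130790
Σ ṁᵢCp,ᵢ = 131×4.18 + 178×4.18 + 175×4.18 = 2023.1
T_out = 130790 / 2023.1 = 64.647 °C

T_out = 64.6 °C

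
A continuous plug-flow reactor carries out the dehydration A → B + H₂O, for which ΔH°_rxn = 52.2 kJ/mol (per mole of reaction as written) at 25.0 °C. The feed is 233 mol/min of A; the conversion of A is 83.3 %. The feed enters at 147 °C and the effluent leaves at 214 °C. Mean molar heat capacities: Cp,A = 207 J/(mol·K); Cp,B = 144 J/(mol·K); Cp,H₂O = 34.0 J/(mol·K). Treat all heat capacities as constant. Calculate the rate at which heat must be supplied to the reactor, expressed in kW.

Extent of reaction ξ = 0.833 × 233 = 194.09 mol/min
Reaction term: ξ·ΔH°_rxn = 194.09 × 52.2 = 10131 kJ/min
Sensible, feed 147→25 °C: -5884.2 kJ/min
Outlet flows (mol/min): A 38.911, B 194.09, H₂O 194.09
Sensible, products 25→214 °C: 8051.9 kJ/min
Q = ΔH = 12299 kJ/min = 204.99 kW
Heat supplied = 204.99 kW

Q_in = 205 kW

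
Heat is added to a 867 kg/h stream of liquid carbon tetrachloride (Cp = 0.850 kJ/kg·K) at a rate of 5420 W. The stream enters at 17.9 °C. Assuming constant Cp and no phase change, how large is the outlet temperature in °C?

Q = 5420 W = 19512 kJ/h
ΔT = Q/(ṁ·Cp) = 19512/(867×0.850) = 26.477 K
T_out = 17.9 + 26.477 = 44.377 °C

T_out = 44.4 °C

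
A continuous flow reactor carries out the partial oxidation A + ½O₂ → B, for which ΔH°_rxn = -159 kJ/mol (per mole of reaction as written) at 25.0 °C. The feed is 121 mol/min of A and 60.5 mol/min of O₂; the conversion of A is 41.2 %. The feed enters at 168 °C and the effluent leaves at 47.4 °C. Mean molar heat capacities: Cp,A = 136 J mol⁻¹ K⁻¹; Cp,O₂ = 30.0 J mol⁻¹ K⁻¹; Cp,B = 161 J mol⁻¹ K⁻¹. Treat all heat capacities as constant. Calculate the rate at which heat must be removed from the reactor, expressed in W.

Extent of reaction ξ = 0.412 × 121 = 49.852 mol/min
Reaction term: ξ·ΔH°_rxn = 49.852 × -159 = -7926.5 kJ/min
Sensible, feed 168→25 °C: -2612.8 kJ/min
Outlet flows (mol/min): A 71.148, O₂ 35.574, B 49.852
Sensible, products 25→47.4 °C: 420.44 kJ/min
Q = ΔH = -10119 kJ/min = -168.65 kW
Heat removed = 168650 W

Q_out = 169000 W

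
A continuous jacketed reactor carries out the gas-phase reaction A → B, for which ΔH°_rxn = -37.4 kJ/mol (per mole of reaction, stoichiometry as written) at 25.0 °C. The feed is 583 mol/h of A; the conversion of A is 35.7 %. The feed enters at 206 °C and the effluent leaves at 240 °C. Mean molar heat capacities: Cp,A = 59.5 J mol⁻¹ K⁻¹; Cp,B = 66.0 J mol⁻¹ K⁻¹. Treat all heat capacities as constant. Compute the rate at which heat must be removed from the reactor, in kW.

Extent of reaction ξ = 0.357 × 583 = 208.13 mol/h
Reaction term: ξ·ΔH°_rxn = 208.13 × -37.4 = -7784.1 kJ/h
Sensible, feed 206→25 °C: -6278.6 kJ/h
Outlet flows (mol/h): A 374.87, B 208.13
Sensible, products 25→240 °C: 7748.9 kJ/h
Q = ΔH = -6313.8 kJ/h = -1.7538 kW
Heat removed = 1.7538 kW

Q_out = 1.75 kW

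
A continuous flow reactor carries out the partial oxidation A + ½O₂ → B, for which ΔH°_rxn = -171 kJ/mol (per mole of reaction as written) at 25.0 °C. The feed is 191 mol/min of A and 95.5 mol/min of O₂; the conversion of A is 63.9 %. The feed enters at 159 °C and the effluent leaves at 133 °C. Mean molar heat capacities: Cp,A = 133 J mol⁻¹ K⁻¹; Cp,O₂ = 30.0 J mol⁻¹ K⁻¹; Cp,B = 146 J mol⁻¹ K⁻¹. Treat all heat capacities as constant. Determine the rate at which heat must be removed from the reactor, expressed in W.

Q_out = 361000 W

Extent of reaction ξ = 0.639 × 191 = 122.05 mol/min
Reaction term: ξ·ΔH°_rxn = 122.05 × -171 = -20870 kJ/min
Sensible, feed 159→25 °C: -3787.9 kJ/min
Outlet flows (mol/min): A 68.951, O₂ 34.475, B 122.05
Sensible, products 25→133 °C: 3026.6 kJ/min
Q = ΔH = -21632 kJ/min = -360.53 kW
Heat removed = 360530 W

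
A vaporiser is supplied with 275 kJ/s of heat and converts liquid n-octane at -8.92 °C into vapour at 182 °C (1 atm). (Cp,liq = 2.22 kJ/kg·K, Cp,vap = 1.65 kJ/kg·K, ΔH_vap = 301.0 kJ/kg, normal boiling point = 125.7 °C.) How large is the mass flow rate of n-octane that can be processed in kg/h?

Δh = 2.22×(125.7−-8.92) + 301.0 + 1.65×(182−125.7) = 692.75 kJ/kg
Q = 275 kJ/s = 275 kJ/s = 990000 kJ/h
ṁ = Q/Δh = 990000 / 692.75 = 1429.1 kg/h

ṁ = 1430 kg/h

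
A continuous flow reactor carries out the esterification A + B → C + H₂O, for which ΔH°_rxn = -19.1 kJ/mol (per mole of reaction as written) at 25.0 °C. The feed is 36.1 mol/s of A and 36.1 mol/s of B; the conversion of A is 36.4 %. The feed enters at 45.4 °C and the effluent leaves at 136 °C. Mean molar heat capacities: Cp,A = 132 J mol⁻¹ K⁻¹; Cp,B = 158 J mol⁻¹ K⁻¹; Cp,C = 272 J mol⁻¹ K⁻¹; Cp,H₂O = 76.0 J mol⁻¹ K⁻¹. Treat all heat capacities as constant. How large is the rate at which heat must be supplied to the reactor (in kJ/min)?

Q_in = 46900 kJ/min

Extent of reaction ξ = 0.364 × 36.1 = 13.14 mol/s
Reaction term: ξ·ΔH°_rxn = 13.14 × -19.1 = -250.98 kJ/s
Sensible, feed 45.4→25 °C: -213.57 kJ/s
Outlet flows (mol/s): A 22.96, B 22.96, C 13.14, H₂O 13.14
Sensible, products 25→136 °C: 1246.7 kJ/s
Q = ΔH = 782.11 kJ/s = 782.11 kW
Heat supplied = 46926 kJ/min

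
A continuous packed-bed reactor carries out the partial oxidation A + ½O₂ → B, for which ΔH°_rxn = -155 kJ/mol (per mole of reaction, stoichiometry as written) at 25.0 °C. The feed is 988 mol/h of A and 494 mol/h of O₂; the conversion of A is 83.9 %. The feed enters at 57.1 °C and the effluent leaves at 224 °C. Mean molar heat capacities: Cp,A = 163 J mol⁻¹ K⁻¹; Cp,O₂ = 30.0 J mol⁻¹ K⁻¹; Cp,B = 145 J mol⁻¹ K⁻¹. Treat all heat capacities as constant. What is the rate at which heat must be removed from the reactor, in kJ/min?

Extent of reaction ξ = 0.839 × 988 = 828.93 mol/h
Reaction term: ξ·ΔH°_rxn = 828.93 × -155 = -128480 kJ/h
Sensible, feed 57.1→25 °C: -5645.2 kJ/h
Outlet flows (mol/h): A 159.07, O₂ 79.534, B 828.93
Sensible, products 25→224 °C: 29553 kJ/h
Q = ΔH = -104580 kJ/h = -29.049 kW
Heat removed = 1742.9 kJ/min

Q_out = 1740 kJ/min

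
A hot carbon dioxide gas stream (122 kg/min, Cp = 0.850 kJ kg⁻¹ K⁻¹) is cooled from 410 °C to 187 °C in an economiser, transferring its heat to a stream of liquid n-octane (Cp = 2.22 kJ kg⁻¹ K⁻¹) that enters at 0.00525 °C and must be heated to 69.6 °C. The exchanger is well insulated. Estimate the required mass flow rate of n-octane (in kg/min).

ṁ_c = 150 kg/min

Heat released by hot stream: Q = 122 × 0.850 × (410 − 187) = 23125 kJ/min
Energy balance on cold side (adiabatic exchanger): Q = ṁ_c·Cp_c·(T_c,out − T_c,in)
ṁ_c = 23125 / [2.22 × (69.6 − 0.00525)] = 149.68 kg/min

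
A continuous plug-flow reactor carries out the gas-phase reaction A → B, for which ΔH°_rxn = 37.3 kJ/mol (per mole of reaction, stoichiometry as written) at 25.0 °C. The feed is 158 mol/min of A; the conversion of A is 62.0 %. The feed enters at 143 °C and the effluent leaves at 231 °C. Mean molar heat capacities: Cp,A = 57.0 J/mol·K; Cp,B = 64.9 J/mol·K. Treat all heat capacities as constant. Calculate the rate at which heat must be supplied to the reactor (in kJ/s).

Q_in = 76.8 kJ/s

Extent of reaction ξ = 0.620 × 158 = 97.96 mol/min
Reaction term: ξ·ΔH°_rxn = 97.96 × 37.3 = 3653.9 kJ/min
Sensible, feed 143→25 °C: -1062.7 kJ/min
Outlet flows (mol/min): A 60.04, B 97.96
Sensible, products 25→231 °C: 2014.7 kJ/min
Q = ΔH = 4605.9 kJ/min = 76.764 kW
Heat supplied = 76.764 kJ/s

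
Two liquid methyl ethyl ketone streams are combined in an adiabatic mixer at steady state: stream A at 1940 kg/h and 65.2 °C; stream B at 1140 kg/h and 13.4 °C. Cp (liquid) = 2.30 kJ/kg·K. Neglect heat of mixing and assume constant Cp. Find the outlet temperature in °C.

T_out = 46.0 °C

No heat crosses the boundary, so H_out = H_in.
T_out = Σ ṁᵢCp,ᵢTᵢ / Σ ṁᵢCp,ᵢ
      = 326060 / 7084 = 46.027 °C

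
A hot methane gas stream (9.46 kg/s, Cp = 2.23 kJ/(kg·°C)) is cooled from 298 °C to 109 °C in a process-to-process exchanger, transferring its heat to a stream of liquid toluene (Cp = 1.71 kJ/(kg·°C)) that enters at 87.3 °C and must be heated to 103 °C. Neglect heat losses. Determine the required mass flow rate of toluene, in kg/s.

Heat released by hot stream: Q = 9.46 × 2.23 × (298 − 109) = 3987.1 kJ/s
Energy balance on cold side (adiabatic exchanger): Q = ṁ_c·Cp_c·(T_c,out − T_c,in)
ṁ_c = 3987.1 / [1.71 × (103 − 87.3)] = 148.51 kg/s

ṁ_c = 149 kg/s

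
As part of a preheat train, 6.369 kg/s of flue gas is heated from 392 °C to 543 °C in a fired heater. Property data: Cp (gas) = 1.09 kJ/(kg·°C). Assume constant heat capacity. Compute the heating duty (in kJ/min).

Q = 62900 kJ/min

Q = ṁ·Cp·ΔT = 6.369 × 1.09 × (543 − 392) = 1048.3 kJ/s
Heating duty = 62896 kJ/min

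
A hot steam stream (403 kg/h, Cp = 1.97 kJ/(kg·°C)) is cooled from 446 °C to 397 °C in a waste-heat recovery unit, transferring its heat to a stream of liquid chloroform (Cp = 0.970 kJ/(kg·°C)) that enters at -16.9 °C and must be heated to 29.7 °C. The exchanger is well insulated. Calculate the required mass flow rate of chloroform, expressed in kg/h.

Heat released by hot stream: Q = 403 × 1.97 × (446 − 397) = 38902 kJ/h
Energy balance on cold side (adiabatic exchanger): Q = ṁ_c·Cp_c·(T_c,out − T_c,in)
ṁ_c = 38902 / [0.970 × (29.7 − -16.9)] = 860.62 kg/h

ṁ_c = 861 kg/h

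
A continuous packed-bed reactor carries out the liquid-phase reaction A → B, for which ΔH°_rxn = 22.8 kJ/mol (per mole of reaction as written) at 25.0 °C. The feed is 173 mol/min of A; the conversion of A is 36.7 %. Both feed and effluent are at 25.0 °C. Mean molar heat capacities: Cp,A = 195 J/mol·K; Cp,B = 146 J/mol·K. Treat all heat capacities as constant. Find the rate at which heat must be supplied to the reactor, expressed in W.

Q_in = 24100 W

Extent of reaction ξ = 0.367 × 173 = 63.491 mol/min
Reaction term: ξ·ΔH°_rxn = 63.491 × 22.8 = 1447.6 kJ/min
Q = ΔH = 1447.6 kJ/min = 24.127 kW
Heat supplied = 24127 W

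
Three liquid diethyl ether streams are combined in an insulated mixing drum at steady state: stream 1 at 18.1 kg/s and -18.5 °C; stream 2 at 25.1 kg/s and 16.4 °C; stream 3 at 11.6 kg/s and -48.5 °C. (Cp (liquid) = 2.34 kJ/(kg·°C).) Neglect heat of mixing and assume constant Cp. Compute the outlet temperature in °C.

T_out = -8.87 °C

No heat crosses the boundary, so H_out = H_in.
T_out = Σ ṁᵢCp,ᵢTᵢ / Σ ṁᵢCp,ᵢ
      = -1136.8 / 128.23 = -8.8651 °C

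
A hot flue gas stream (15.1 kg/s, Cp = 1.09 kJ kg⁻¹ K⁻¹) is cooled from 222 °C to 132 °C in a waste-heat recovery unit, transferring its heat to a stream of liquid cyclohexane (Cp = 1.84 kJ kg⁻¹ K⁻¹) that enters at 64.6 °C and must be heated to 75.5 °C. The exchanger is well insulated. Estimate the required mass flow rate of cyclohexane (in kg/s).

ṁ_c = 73.9 kg/s

Heat released by hot stream: Q = 15.1 × 1.09 × (222 − 132) = 1481.3 kJ/s
Energy balance on cold side (adiabatic exchanger): Q = ṁ_c·Cp_c·(T_c,out − T_c,in)
ṁ_c = 1481.3 / [1.84 × (75.5 − 64.6)] = 73.859 kg/s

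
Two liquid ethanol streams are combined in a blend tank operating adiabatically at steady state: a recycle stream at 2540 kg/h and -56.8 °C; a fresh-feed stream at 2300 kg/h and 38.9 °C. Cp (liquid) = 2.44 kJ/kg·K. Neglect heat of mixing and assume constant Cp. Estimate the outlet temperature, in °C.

Adiabatic, steady state ⇒ Σ ṁᵢCp,ᵢ(T_out − Tᵢ) = 0
Σ ṁᵢCp,ᵢTᵢ = 2540×2.44×-56.8 + 2300×2.44×38.9 = -133720
Σ ṁᵢCp,ᵢ = 2540×2.44 + 2300×2.44 = 11810
T_out = -133720 / 11810 = -11.323 °C

T_out = -11.3 °C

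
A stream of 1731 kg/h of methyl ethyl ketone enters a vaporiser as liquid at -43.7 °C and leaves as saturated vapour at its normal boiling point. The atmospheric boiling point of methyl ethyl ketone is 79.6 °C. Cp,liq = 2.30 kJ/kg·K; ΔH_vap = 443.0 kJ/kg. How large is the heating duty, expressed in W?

Q = 349000 W

liquid -43.7→79.6 °C: 283.59 kJ/kg
vaporisation at 79.6 °C: 443 kJ/kg
Δh = 283.59 + 443 = 726.59 kJ/kg
Q = ṁ·Δh = 1731 kg/h × 726.59 kJ/kg = 1.2577e+06 kJ/h
|Q| = 349.37 kW = 349370 W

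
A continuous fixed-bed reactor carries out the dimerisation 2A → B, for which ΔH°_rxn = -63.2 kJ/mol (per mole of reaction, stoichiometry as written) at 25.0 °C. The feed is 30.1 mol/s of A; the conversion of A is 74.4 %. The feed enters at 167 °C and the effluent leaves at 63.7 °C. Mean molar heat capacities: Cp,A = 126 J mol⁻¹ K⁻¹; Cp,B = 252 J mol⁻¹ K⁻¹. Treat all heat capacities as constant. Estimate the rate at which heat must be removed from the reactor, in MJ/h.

Extent of reaction ξ = 0.744 × 30.1 / 2 = 11.197 mol/s
Reaction term: ξ·ΔH°_rxn = 11.197 × -63.2 = -707.66 kJ/s
Sensible, feed 167→25 °C: -538.55 kJ/s
Outlet flows (mol/s): A 7.7056, B 11.197
Sensible, products 25→63.7 °C: 146.77 kJ/s
Q = ΔH = -1099.4 kJ/s = -1099.4 kW
Heat removed = 3958 MJ/h

Q_out = 3960 MJ/h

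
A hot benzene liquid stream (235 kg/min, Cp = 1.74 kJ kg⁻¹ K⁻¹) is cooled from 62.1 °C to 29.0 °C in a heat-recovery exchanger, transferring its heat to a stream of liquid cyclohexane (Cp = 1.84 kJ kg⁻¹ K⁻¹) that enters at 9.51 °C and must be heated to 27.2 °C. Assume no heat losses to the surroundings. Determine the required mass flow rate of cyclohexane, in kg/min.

Heat released by hot stream: Q = 235 × 1.74 × (62.1 − 29.0) = 13535 kJ/min
Energy balance on cold side (adiabatic exchanger): Q = ṁ_c·Cp_c·(T_c,out − T_c,in)
ṁ_c = 13535 / [1.84 × (27.2 − 9.51)] = 415.81 kg/min

ṁ_c = 416 kg/min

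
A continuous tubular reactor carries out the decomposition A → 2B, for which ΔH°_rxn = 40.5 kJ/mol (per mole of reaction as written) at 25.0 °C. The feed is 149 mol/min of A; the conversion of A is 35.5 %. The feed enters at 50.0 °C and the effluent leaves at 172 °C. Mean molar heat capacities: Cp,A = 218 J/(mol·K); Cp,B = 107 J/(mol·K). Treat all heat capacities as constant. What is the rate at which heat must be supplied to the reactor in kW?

Extent of reaction ξ = 0.355 × 149 = 52.895 mol/min
Reaction term: ξ·ΔH°_rxn = 52.895 × 40.5 = 2142.2 kJ/min
Sensible, feed 50.0→25 °C: -812.05 kJ/min
Outlet flows (mol/min): A 96.105, B 105.79
Sensible, products 25→172 °C: 4743.8 kJ/min
Q = ΔH = 6073.9 kJ/min = 101.23 kW
Heat supplied = 101.23 kW

Q_in = 101 kW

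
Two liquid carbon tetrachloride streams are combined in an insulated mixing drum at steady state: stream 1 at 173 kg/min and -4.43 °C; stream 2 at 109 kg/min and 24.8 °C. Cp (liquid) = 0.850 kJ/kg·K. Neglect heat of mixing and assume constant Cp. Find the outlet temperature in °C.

T_out = 6.87 °C

No heat crosses the boundary, so H_out = H_in.
T_out = Σ ṁᵢCp,ᵢTᵢ / Σ ṁᵢCp,ᵢ
      = 1646.3 / 239.7 = 6.8681 °C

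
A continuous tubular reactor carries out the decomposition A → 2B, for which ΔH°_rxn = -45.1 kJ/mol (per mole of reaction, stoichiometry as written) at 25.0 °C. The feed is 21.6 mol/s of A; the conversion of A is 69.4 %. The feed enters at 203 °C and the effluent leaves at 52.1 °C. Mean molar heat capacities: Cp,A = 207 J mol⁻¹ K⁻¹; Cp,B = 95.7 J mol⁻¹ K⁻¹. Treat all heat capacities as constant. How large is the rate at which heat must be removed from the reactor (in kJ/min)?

Q_out = 81400 kJ/min

Extent of reaction ξ = 0.694 × 21.6 = 14.99 mol/s
Reaction term: ξ·ΔH°_rxn = 14.99 × -45.1 = -676.07 kJ/s
Sensible, feed 203→25 °C: -795.87 kJ/s
Outlet flows (mol/s): A 6.6096, B 29.981
Sensible, products 25→52.1 °C: 114.83 kJ/s
Q = ΔH = -1357.1 kJ/s = -1357.1 kW
Heat removed = 81427 kJ/min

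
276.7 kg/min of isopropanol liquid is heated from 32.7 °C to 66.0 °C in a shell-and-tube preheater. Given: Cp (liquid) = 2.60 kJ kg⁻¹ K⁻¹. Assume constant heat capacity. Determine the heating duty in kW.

Q = 399 kW

Q = ṁ·Cp·ΔT = 276.7 × 2.60 × (66.0 − 32.7) = 23957 kJ/min
Converting: 23957 / 60 s = 399.28 kW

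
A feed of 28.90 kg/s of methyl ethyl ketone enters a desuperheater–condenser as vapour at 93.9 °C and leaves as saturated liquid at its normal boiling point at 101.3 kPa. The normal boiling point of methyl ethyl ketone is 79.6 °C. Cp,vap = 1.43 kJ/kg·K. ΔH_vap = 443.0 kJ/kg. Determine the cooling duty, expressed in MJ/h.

vapour 93.9→79.6 °C: -20.449 kJ/kg
condensation at 79.6 °C: -443 kJ/kg
Δh = -20.449 + -443 = -463.45 kJ/kg
Q = ṁ·Δh = 28.90 kg/s × -463.45 kJ/kg = -13394 kJ/s
|Q| = 13394 kW = 48217 MJ/h

Q_c = 48200 MJ/h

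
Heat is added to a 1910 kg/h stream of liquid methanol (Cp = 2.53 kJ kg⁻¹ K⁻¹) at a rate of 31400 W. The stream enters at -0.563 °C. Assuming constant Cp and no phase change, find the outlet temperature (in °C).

T_out = 22.8 °C

Q = 31400 W = 113040 kJ/h
ΔT = Q/(ṁ·Cp) = 113040/(1910×2.53) = 23.393 K
T_out = -0.563 + 23.393 = 22.83 °C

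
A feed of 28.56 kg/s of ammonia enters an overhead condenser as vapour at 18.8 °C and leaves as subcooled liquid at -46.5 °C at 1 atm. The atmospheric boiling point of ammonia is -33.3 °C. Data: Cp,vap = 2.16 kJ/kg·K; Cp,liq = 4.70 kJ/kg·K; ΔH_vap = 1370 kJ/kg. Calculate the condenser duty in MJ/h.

Q_c = 159000 MJ/h

vapour 18.8→-33.3 °C: -112.54 kJ/kg
condensation at -33.3 °C: -1370 kJ/kg
liquid -33.3→-46.5 °C: -62.04 kJ/kg
Δh = -112.54 + -1370 + -62.04 = -1544.6 kJ/kg
Q = ṁ·Δh = 28.56 kg/s × -1544.6 kJ/kg = -44113 kJ/s
|Q| = 44113 kW = 158810 MJ/h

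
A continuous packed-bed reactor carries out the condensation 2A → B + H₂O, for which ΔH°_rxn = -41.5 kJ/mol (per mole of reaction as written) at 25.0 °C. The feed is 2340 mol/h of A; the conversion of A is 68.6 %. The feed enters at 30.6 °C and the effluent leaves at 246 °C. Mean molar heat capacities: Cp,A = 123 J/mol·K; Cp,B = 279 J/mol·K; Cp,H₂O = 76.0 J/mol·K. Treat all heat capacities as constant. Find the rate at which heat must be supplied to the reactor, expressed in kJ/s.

Extent of reaction ξ = 0.686 × 2340 / 2 = 802.62 mol/h
Reaction term: ξ·ΔH°_rxn = 802.62 × -41.5 = -33309 kJ/h
Sensible, feed 30.6→25 °C: -1611.8 kJ/h
Outlet flows (mol/h): A 734.76, B 802.62, H₂O 802.62
Sensible, products 25→246 °C: 82943 kJ/h
Q = ΔH = 48022 kJ/h = 13.339 kW
Heat supplied = 13.339 kJ/s

Q_in = 13.3 kJ/s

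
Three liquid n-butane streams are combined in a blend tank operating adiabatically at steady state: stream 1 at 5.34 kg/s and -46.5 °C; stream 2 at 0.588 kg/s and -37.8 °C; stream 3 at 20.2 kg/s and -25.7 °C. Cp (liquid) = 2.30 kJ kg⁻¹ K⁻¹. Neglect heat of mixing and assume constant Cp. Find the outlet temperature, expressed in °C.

Adiabatic, steady state ⇒ Σ ṁᵢCp,ᵢ(T_out − Tᵢ) = 0
Σ ṁᵢCp,ᵢTᵢ = 5.34×2.30×-46.5 + 0.588×2.30×-37.8 + 20.2×2.30×-25.7 = -1816.3
Σ ṁᵢCp,ᵢ = 5.34×2.30 + 0.588×2.30 + 20.2×2.30 = 60.094
T_out = -1816.3 / 60.094 = -30.223 °C

T_out = -30.2 °C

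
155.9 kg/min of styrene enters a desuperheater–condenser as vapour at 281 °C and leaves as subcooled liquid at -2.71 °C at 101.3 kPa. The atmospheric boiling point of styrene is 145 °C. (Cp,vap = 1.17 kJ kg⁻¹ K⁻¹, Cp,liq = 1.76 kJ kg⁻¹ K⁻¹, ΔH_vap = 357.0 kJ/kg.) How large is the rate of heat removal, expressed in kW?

Q_c = 2020 kW

vapour 281→145 °C: -159.12 kJ/kg
condensation at 145 °C: -357 kJ/kg
liquid 145→-2.71 °C: -259.97 kJ/kg
Δh = -159.12 + -357 + -259.97 = -776.09 kJ/kg
Q = ṁ·Δh = 155.9 kg/min × -776.09 kJ/kg = -120990 kJ/min
|Q| = 2016.5 kW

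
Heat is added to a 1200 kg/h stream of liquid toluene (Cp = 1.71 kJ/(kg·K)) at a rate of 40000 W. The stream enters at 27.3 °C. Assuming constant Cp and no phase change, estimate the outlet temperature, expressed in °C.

Q = 40000 W = 144000 kJ/h
ΔT = Q/(ṁ·Cp) = 144000/(1200×1.71) = 70.175 K
T_out = 27.3 + 70.175 = 97.475 °C

T_out = 97.5 °C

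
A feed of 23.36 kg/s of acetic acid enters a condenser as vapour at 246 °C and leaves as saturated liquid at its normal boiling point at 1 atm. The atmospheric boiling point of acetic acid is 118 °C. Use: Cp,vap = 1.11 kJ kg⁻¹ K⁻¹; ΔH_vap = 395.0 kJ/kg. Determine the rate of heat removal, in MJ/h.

vapour 246→118 °C: -142.08 kJ/kg
condensation at 118 °C: -395 kJ/kg
Δh = -142.08 + -395 = -537.08 kJ/kg
Q = ṁ·Δh = 23.36 kg/s × -537.08 kJ/kg = -12546 kJ/s
|Q| = 12546 kW = 45166 MJ/h

Q_c = 45200 MJ/h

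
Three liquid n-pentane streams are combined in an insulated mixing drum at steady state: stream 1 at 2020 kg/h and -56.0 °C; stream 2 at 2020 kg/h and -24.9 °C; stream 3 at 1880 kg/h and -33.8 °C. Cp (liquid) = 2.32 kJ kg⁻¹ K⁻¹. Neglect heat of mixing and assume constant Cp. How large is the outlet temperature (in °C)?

T_out = -38.3 °C

Adiabatic, steady state ⇒ Σ ṁᵢCp,ᵢ(T_out − Tᵢ) = 0
T_out = Σ ṁᵢCp,ᵢTᵢ / Σ ṁᵢCp,ᵢ
      = -526550 / 13734 = -38.338 °C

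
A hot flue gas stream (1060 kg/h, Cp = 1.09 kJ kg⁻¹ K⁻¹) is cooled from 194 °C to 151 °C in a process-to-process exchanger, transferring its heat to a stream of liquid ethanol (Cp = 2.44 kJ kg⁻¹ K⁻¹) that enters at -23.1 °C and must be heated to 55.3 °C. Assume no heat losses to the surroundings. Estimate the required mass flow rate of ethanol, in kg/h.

Heat released by hot stream: Q = 1060 × 1.09 × (194 − 151) = 49682 kJ/h
Energy balance on cold side (adiabatic exchanger): Q = ṁ_c·Cp_c·(T_c,out − T_c,in)
ṁ_c = 49682 / [2.44 × (55.3 − -23.1)] = 259.71 kg/h

ṁ_c = 260 kg/h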